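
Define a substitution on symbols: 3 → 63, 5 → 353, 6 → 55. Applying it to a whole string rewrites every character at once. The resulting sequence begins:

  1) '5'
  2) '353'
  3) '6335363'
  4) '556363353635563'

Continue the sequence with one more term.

Applying the rule to each of the 15 symbols of 556363353635563 gives the pieces 353 353 55 63 55 63 63 353 63 55 63 353 353 55 63, which concatenate to the answer.

35335355635563633536355633533535563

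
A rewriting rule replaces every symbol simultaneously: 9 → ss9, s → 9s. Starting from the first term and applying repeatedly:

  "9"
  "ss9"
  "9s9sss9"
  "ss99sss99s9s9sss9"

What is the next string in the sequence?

φ(ss99sss99s9s9sss9) expands symbol-by-symbol to 9s 9s ss9 ss9 9s 9s 9s ss9 ss9 9s ss9 9s ss9 9s 9s 9s ss9; joining the 17 pieces gives the next term.

9s9sss9ss99s9s9sss9ss99sss99sss99s9s9sss9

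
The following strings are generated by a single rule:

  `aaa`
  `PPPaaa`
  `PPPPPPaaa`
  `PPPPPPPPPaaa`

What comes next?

PPPPPPPPPPPPaaa

Each term is the previous one with PPP prepended.
So the next term is PPP·PPPPPPPPPaaa.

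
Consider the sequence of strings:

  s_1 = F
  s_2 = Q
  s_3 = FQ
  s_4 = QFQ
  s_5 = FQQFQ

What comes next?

QFQFQQFQ

From term 3 onward, concatenate the second-to-last term with the last: F·Q = FQ, Q·FQ = QFQ, …
So term 6 is QFQ·FQQFQ.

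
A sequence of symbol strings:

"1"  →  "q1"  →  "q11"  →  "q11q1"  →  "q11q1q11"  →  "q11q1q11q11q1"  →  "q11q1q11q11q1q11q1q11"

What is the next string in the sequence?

From term 3 onward, concatenate the last term with the second-to-last: q1·1 = q11, q11·q1 = q11q1, …
So term 8 is q11q1q11q11q1q11q1q11·q11q1q11q11q1.

q11q1q11q11q1q11q1q11q11q1q11q11q1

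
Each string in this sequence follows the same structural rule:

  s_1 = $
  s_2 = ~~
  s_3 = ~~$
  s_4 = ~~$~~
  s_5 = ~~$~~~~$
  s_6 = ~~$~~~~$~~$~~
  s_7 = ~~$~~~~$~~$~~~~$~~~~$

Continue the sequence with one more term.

~~$~~~~$~~$~~~~$~~~~$~~$~~~~$~~$~~

Each term (from the third on) is the previous term followed by the one before it: term 3 = ~~·$ = ~~$.
Continuing: ~~$~~~~$~~$~~~~$~~~~$ · ~~$~~~~$~~$~~ gives term 8.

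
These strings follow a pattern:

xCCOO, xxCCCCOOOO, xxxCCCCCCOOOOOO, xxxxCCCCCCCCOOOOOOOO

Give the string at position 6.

xxxxxxCCCCCCCCCCCCOOOOOOOOOOOO

Reading off run lengths: x runs 1, 2, 3, 4; C runs 2, 4, 6, 8; O runs 2, 4, 6, 8 — each is linear in n (n = 1, 2, …).
For term 6, n = 6, so the run lengths are 6, 12, 12.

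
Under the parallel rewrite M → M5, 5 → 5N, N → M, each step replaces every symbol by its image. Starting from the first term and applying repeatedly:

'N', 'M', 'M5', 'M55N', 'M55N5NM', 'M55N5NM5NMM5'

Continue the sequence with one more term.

M55N5NM5NMM55NMM5M55N

Apply φ to M55N5NM5NMM5 symbol by symbol: M→M5, 5→5N, 5→5N, N→M, 5→5N, N→M, M→M5, 5→5N, N→M, M→M5, M→M5, 5→5N; joined: M5 5N 5N M 5N M M5 5N M M5 M5 5N.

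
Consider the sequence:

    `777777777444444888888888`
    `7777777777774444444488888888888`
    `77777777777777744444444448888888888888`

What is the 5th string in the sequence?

7777777777777777777774444444444444488888888888888888

Each string has the form 7^{3n} 4^{2n} 8^{2n+3}, where the shown terms are n = 3, 4, 5.
At n = 7 the blocks have lengths 21, 14, 17.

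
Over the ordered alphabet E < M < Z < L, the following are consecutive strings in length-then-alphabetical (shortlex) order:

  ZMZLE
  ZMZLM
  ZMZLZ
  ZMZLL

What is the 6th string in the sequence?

ZMLEM

Stepping forward 2 times from ZMZLL: ZMZLL → ZMLEE, then the target.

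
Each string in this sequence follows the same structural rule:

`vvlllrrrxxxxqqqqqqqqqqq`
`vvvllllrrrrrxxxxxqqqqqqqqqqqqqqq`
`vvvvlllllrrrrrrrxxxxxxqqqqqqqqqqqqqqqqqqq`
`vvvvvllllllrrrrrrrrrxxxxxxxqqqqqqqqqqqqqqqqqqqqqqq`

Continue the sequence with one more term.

Term n consists of n v's, followed by n+1 l's, followed by 2n-1 r's, followed by n+2 x's, followed by 4n+3 q's, where the shown terms are n = 2, 3, 4, 5.
Setting n = 6 gives 6, 7, 11, 8, 27 characters in each block.

vvvvvvlllllllrrrrrrrrrrrxxxxxxxxqqqqqqqqqqqqqqqqqqqqqqqqqqq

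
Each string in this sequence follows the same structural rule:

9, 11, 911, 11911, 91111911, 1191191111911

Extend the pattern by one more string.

This is a Fibonacci-style word recurrence s(k) = s(k−2)·s(k−1): e.g. 9·11 = 911.
So term 7 is 91111911·1191191111911.

911119111191191111911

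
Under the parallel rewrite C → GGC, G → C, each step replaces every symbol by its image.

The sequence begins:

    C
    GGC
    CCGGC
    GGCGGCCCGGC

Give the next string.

CCGGCCCGGCGGCGGCCCGGC

Expanding GGCGGCCCGGC: G→C, G→C, C→GGC, G→C, G→C, C→GGC, C→GGC, C→GGC, G→C, G→C, C→GGC. Concatenated: C C GGC C C GGC GGC GGC C C GGC.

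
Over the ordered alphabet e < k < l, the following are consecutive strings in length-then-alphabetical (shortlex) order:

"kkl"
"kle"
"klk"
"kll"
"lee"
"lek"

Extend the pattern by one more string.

The successor of lek increments the rightmost position that isn't already l and resets every position after it to e.

lel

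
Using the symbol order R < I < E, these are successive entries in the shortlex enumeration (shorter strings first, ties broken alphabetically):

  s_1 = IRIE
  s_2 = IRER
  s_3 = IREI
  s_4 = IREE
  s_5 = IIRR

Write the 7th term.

Advancing 2 positions from IIRR through IIRR → IIRI reaches term 7.

IIRE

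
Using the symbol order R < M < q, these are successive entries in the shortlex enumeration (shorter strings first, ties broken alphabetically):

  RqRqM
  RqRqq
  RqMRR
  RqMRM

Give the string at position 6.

RqMMR

Stepping forward 2 times from RqMRM: RqMRM → RqMRq, then the target.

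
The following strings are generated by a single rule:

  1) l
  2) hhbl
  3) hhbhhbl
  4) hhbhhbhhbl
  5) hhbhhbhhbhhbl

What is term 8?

Each term is the previous one with hhb prepended.
From hhbhhbhhbhhbl, 3 further steps: hhbhhbhhbhhbl → hhbhhbhhbhhbhhbl → hhbhhbhhbhhbhhbhhbl → (answer).

hhbhhbhhbhhbhhbhhbhhbl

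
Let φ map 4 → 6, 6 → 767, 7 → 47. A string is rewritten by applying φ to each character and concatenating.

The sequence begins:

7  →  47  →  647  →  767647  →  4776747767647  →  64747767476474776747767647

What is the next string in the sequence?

Rewriting the 26 symbols of 64747767476474776747767647 one by one yields 767 6 47 6 47 47 767 47 6 47 767 6 47 6 47 47 767 47 6 47 47 767 47 767 6 47; concatenated:

767647647477674764776764764747767476474776747767647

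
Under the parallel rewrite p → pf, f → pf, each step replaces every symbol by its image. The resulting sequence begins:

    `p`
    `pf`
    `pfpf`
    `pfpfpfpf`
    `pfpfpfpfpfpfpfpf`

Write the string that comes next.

Rewriting the 16 symbols of pfpfpfpfpfpfpfpf one by one yields pf pf pf pf pf pf pf pf pf pf pf pf pf pf pf pf; concatenated:

pfpfpfpfpfpfpfpfpfpfpfpfpfpfpfpf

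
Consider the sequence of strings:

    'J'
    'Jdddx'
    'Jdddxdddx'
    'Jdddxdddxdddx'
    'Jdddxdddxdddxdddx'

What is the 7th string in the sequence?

Jdddxdddxdddxdddxdddxdddx

The strings grow by a fixed suffix dddx each time.
From Jdddxdddxdddxdddx, 2 further steps: Jdddxdddxdddxdddx → Jdddxdddxdddxdddxdddx → (answer).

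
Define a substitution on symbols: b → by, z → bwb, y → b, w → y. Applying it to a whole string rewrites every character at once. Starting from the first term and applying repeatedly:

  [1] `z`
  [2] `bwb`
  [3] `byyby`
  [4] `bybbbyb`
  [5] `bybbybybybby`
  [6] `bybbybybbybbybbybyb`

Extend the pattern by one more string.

bybbybybbybbybybbybybbybybbybby

Replace each of the 19 characters of bybbybybbybbybbybyb in place — by b by by b by b by by b by by b by by b by b by — and concatenate.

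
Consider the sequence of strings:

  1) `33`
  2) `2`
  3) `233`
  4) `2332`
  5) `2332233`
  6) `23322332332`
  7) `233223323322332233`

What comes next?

23322332332233223323322332332

This is a Fibonacci-style word recurrence s(k) = s(k−1)·s(k−2): e.g. 2·33 = 233.
The next term joins 233223323322332233 and 23322332332.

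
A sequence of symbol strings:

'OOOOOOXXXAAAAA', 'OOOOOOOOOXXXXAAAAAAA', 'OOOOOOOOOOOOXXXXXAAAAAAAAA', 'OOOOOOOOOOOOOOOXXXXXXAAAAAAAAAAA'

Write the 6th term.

The n-th term is 3n O's then n+1 X's then 2n+1 A's, where the shown terms are n = 2, 3, 4, 5.
At n = 7 the blocks have lengths 21, 8, 15.

OOOOOOOOOOOOOOOOOOOOOXXXXXXXXAAAAAAAAAAAAAAA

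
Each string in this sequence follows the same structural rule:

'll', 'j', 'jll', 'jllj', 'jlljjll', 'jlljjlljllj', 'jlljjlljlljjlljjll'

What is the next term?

jlljjlljlljjlljjlljlljjlljllj

From term 3 onward, concatenate the last term with the second-to-last: j·ll = jll, jll·j = jllj, …
So term 8 is jlljjlljlljjlljjll·jlljjlljllj.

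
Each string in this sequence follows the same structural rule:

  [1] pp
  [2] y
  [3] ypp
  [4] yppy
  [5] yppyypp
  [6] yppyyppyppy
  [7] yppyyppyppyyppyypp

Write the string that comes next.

This is a Fibonacci-style word recurrence s(k) = s(k−1)·s(k−2): e.g. y·pp = ypp.
The next term joins yppyyppyppyyppyypp and yppyyppyppy.

yppyyppyppyyppyyppyppyyppyppy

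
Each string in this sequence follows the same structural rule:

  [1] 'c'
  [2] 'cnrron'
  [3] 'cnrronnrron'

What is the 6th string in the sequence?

Every step adds nrron to the end: s(k+1) = s(k)·nrron.
From cnrronnrron, 3 further steps: cnrronnrron → cnrronnrronnrron → cnrronnrronnrronnrron → (answer).

cnrronnrronnrronnrronnrron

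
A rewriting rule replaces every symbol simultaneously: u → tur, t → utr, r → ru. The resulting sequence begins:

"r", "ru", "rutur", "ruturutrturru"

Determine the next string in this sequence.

ruturutrturruturutrruutrturrurutur

Applying the rule to each of the 13 symbols of ruturutrturru gives the pieces ru tur utr tur ru tur utr ru utr tur ru ru tur, which concatenate to the answer.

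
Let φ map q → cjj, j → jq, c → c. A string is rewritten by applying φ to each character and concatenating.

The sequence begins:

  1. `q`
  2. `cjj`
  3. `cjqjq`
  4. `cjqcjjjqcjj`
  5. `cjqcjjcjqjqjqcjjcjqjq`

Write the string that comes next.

cjqcjjcjqjqcjqcjjjqcjjjqcjjcjqjqcjqcjjjqcjj

Applying the rule to each of the 21 symbols of cjqcjjcjqjqjqcjjcjqjq gives the pieces c jq cjj c jq jq c jq cjj jq cjj jq cjj c jq jq c jq cjj jq cjj, which concatenate to the answer.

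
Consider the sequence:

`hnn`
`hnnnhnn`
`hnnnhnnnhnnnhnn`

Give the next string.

s(k+1) = s(k)·n·s(k) — each term doubles the last with 'n' between the halves.
So the next term is two copies of hnnnhnnnhnnnhnn with 'n' between the halves.

hnnnhnnnhnnnhnnnhnnnhnnnhnnnhnn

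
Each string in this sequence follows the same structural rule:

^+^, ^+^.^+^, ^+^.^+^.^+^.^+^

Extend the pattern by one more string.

s(k+1) = s(k)·.·s(k) — each term doubles the last with '.' between the halves.
So the next term is two copies of ^+^.^+^.^+^.^+^ with '.' between the halves.

^+^.^+^.^+^.^+^.^+^.^+^.^+^.^+^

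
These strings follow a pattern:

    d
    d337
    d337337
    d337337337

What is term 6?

d337337337337337

The strings grow by a fixed suffix 337 each time.
From d337337337, 2 further steps: d337337337 → d337337337337 → (answer).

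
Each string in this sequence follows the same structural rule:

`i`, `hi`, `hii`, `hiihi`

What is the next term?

hiihihii

Each term (from the third on) is the previous term followed by the one before it: term 3 = hi·i = hii.
Continuing: hiihi · hii gives term 5.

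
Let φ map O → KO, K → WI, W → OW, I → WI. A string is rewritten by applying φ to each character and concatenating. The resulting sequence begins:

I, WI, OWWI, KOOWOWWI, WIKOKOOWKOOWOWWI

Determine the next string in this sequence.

Replace each of the 16 characters of WIKOKOOWKOOWOWWI in place — OW WI WI KO WI KO KO OW WI KO KO OW KO OW OW WI — and concatenate.

OWWIWIKOWIKOKOOWWIKOKOOWKOOWOWWI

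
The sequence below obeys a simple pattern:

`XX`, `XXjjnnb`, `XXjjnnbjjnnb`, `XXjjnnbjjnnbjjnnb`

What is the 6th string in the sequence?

The strings grow by a fixed suffix jjnnb each time.
From XXjjnnbjjnnbjjnnb, 2 further steps: XXjjnnbjjnnbjjnnb → XXjjnnbjjnnbjjnnbjjnnb → (answer).

XXjjnnbjjnnbjjnnbjjnnbjjnnb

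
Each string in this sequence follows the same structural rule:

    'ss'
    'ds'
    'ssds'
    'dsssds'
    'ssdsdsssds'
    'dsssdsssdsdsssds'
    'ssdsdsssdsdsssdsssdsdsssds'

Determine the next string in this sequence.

dsssdsssdsdsssdsssdsdsssdsdsssdsssdsdsssds

From term 3 onward, concatenate the second-to-last term with the last: ss·ds = ssds, ds·ssds = dsssds, …
The next term joins dsssdsssdsdsssds and ssdsdsssdsdsssdsssdsdsssds.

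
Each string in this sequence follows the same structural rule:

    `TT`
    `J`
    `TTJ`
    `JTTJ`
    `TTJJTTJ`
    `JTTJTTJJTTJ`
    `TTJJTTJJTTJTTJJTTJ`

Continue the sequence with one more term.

JTTJTTJJTTJTTJJTTJJTTJTTJJTTJ

This is a Fibonacci-style word recurrence s(k) = s(k−2)·s(k−1): e.g. TT·J = TTJ.
The next term joins JTTJTTJJTTJ and TTJJTTJJTTJTTJJTTJ.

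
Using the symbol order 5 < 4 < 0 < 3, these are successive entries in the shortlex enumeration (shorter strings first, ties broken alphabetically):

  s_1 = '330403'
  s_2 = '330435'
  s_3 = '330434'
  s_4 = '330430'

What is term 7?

330054

Continuing the enumeration 3 steps past 330430: 330430 → 330433 → 330055 → (answer).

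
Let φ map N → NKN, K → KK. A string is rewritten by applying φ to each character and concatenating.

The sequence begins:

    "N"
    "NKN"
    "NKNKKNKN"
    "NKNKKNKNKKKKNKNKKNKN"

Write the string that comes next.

Rewriting the 20 symbols of NKNKKNKNKKKKNKNKKNKN one by one yields NKN KK NKN KK KK NKN KK NKN KK KK KK KK NKN KK NKN KK KK NKN KK NKN; concatenated:

NKNKKNKNKKKKNKNKKNKNKKKKKKKKNKNKKNKNKKKKNKNKKNKN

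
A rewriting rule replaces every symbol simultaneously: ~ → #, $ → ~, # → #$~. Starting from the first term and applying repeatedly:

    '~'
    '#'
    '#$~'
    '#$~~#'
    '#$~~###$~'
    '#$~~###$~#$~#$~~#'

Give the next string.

Replace each of the 17 characters of #$~~###$~#$~#$~~# in place — #$~ ~ # # #$~ #$~ #$~ ~ # #$~ ~ # #$~ ~ # # #$~ — and concatenate.

#$~~###$~#$~#$~~##$~~##$~~###$~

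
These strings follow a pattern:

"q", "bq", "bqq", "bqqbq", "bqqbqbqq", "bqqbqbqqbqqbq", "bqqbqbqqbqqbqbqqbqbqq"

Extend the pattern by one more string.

Each term (from the third on) is the previous term followed by the one before it: term 3 = bq·q = bqq.
The next term joins bqqbqbqqbqqbqbqqbqbqq and bqqbqbqqbqqbq.

bqqbqbqqbqqbqbqqbqbqqbqqbqbqqbqqbq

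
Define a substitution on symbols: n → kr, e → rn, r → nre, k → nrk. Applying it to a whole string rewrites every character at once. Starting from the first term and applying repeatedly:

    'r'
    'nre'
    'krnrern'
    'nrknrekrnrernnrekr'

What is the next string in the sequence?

Rewriting the 18 symbols of nrknrekrnrernnrekr one by one yields kr nre nrk kr nre rn nrk nre kr nre rn nre kr kr nre rn nrk nre; concatenated:

krnrenrkkrnrernnrknrekrnrernnrekrkrnrernnrknre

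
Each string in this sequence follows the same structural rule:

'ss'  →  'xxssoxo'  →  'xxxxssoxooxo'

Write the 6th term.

Each term wraps the previous one in xx on the left and oxo on the right.
From xxxxssoxooxo, 3 further steps: xxxxssoxooxo → xxxxxxssoxooxooxo → xxxxxxxxssoxooxooxooxo → (answer).

xxxxxxxxxxssoxooxooxooxooxo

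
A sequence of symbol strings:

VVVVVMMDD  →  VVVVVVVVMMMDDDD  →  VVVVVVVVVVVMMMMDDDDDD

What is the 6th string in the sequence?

VVVVVVVVVVVVVVVVVVVVMMMMMMMDDDDDDDDDDDD

The n-th term is 3n-1 V's then n M's then 2n-2 D's, where the shown terms are n = 2, 3, 4.
At n = 7 the blocks have lengths 20, 7, 12.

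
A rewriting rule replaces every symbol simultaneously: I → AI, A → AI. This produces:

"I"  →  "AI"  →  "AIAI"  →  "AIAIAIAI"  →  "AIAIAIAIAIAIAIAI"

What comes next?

Rewriting the 16 symbols of AIAIAIAIAIAIAIAI one by one yields AI AI AI AI AI AI AI AI AI AI AI AI AI AI AI AI; concatenated:

AIAIAIAIAIAIAIAIAIAIAIAIAIAIAIAI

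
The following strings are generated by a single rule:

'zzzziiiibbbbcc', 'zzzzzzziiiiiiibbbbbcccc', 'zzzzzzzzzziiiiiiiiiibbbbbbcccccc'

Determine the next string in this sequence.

zzzzzzzzzzzzziiiiiiiiiiiiibbbbbbbcccccccc

Reading off run lengths: z runs 4, 7, 10; i runs 4, 7, 10; b runs 4, 5, 6; c runs 2, 4, 6 — each is linear in n, where the shown terms are n = 2, 3, 4.
At n = 5 the blocks have lengths 13, 13, 7, 8.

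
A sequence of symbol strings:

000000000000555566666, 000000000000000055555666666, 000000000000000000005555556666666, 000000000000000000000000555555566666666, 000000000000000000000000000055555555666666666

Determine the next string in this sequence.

Each string has the form 0^{4n} 5^{n+1} 6^{n+2}, where the shown terms are n = 3, 4, 5, 6, 7.
For the next term, n = 8, so the run lengths are 32, 9, 10.

000000000000000000000000000000005555555556666666666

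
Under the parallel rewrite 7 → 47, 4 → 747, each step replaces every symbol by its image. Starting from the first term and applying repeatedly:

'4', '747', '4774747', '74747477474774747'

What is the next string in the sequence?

47747477474774747477474774747477474774747

φ(74747477474774747) expands symbol-by-symbol to 47 747 47 747 47 747 47 47 747 47 747 47 47 747 47 747 47; joining the 17 pieces gives the next term.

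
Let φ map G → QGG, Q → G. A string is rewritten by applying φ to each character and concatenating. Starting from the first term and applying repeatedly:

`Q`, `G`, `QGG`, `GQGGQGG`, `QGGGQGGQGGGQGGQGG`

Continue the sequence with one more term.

Rewriting the 17 symbols of QGGGQGGQGGGQGGQGG one by one yields G QGG QGG QGG G QGG QGG G QGG QGG QGG G QGG QGG G QGG QGG; concatenated:

GQGGQGGQGGGQGGQGGGQGGQGGQGGGQGGQGGGQGGQGG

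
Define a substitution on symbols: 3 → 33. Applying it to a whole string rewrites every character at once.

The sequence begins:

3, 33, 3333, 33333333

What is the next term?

Apply φ to 33333333 symbol by symbol: 3→33, 3→33, 3→33, 3→33, 3→33, 3→33, 3→33, 3→33; joined: 33 33 33 33 33 33 33 33.

3333333333333333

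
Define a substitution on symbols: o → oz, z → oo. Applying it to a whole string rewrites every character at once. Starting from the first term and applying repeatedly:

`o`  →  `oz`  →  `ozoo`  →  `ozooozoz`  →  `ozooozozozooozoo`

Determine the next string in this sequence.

Rewriting the 16 symbols of ozooozozozooozoo one by one yields oz oo oz oz oz oo oz oo oz oo oz oz oz oo oz oz; concatenated:

ozooozozozooozooozooozozozooozoz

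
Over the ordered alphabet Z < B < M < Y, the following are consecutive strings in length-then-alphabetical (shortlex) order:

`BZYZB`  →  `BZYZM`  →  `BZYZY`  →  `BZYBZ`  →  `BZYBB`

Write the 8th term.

BZYMZ

Stepping forward 3 times from BZYBB: BZYBB → BZYBM → BZYBY, then the target.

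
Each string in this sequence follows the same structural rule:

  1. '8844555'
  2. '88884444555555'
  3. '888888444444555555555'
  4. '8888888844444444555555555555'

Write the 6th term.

Each string has the form 8^{2n} 4^{2n} 5^{3n} (n = 1, 2, …).
For term 6, n = 6, so the run lengths are 12, 12, 18.

888888888888444444444444555555555555555555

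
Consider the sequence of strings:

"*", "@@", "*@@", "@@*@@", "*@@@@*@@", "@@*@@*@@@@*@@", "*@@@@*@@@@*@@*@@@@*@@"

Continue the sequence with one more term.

@@*@@*@@@@*@@*@@@@*@@@@*@@*@@@@*@@

From term 3 onward, concatenate the second-to-last term with the last: *·@@ = *@@, @@·*@@ = @@*@@, …
So term 8 is @@*@@*@@@@*@@·*@@@@*@@@@*@@*@@@@*@@.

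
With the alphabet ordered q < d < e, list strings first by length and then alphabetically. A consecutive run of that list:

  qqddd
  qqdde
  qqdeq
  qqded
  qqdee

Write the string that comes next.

qqeqq

Find the rightmost character of qqdee below e, bump it to the next letter, and reset everything to its right to q.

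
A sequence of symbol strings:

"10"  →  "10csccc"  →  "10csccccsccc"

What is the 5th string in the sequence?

10csccccsccccsccccsccc

Each term is the previous one with csccc appended.
From 10csccccsccc, 2 further steps: 10csccccsccc → 10csccccsccccsccc → (answer).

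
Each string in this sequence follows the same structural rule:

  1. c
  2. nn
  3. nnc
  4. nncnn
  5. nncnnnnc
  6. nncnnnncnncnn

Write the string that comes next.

nncnnnncnncnnnncnnnnc

This is a Fibonacci-style word recurrence s(k) = s(k−1)·s(k−2): e.g. nn·c = nnc.
So term 7 is nncnnnncnncnn·nncnnnnc.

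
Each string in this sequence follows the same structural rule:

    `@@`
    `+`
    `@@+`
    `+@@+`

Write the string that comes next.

@@++@@+

From term 3 onward, concatenate the second-to-last term with the last: @@·+ = @@+, +·@@+ = +@@+, …
So term 5 is @@+·+@@+.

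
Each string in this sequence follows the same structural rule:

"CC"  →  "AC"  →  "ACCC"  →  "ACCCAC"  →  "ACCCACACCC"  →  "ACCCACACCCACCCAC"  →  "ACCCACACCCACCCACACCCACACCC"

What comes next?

ACCCACACCCACCCACACCCACACCCACCCACACCCACCCAC

This is a Fibonacci-style word recurrence s(k) = s(k−1)·s(k−2): e.g. AC·CC = ACCC.
Continuing: ACCCACACCCACCCACACCCACACCC · ACCCACACCCACCCAC gives term 8.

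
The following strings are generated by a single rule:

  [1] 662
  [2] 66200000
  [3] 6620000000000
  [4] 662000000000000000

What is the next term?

66200000000000000000000

Each term is the previous one with 00000 appended.
One more step from 662000000000000000 gives the answer.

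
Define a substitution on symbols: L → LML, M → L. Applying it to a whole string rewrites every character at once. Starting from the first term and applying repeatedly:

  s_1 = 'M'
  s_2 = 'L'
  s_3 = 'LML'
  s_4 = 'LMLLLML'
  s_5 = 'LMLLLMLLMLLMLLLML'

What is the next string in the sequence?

φ(LMLLLMLLMLLMLLLML) expands symbol-by-symbol to LML L LML LML LML L LML LML L LML LML L LML LML LML L LML; joining the 17 pieces gives the next term.

LMLLLMLLMLLMLLLMLLMLLLMLLMLLLMLLMLLMLLLML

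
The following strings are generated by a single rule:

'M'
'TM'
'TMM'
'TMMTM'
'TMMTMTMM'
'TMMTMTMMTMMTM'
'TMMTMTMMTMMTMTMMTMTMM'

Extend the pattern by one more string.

Each term (from the third on) is the previous term followed by the one before it: term 3 = TM·M = TMM.
Continuing: TMMTMTMMTMMTMTMMTMTMM · TMMTMTMMTMMTM gives term 8.

TMMTMTMMTMMTMTMMTMTMMTMMTMTMMTMMTM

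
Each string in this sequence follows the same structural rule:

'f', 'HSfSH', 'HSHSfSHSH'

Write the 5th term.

HSHSHSHSfSHSHSHSH

s(k+1) = HS·s(k)·SH, so each term gains HS as a prefix and SH as a suffix.
From HSHSfSHSH, 2 further steps: HSHSfSHSH → HSHSHSfSHSHSH → (answer).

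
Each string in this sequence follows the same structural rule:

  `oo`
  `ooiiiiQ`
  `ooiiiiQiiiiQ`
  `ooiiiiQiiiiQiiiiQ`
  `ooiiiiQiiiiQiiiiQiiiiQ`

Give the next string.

Each term is the previous one with iiiiQ appended.
Applying this once more to ooiiiiQiiiiQiiiiQiiiiQ:

ooiiiiQiiiiQiiiiQiiiiQiiiiQ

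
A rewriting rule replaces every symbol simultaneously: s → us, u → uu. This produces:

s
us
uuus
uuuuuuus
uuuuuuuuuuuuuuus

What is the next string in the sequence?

uuuuuuuuuuuuuuuuuuuuuuuuuuuuuuus

Replace each of the 16 characters of uuuuuuuuuuuuuuus in place — uu uu uu uu uu uu uu uu uu uu uu uu uu uu uu us — and concatenate.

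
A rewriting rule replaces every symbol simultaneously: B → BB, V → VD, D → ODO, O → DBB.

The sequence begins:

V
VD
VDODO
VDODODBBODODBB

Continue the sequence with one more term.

Rewriting the 14 symbols of VDODODBBODODBB one by one yields VD ODO DBB ODO DBB ODO BB BB DBB ODO DBB ODO BB BB; concatenated:

VDODODBBODODBBODOBBBBDBBODODBBODOBBBB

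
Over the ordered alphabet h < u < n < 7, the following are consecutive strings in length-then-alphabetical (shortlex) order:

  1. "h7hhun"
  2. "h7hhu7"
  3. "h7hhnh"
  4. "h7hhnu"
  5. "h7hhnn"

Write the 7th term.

h7hh7h

Continuing the enumeration 2 steps past h7hhnn: h7hhnn → h7hhn7 → (answer).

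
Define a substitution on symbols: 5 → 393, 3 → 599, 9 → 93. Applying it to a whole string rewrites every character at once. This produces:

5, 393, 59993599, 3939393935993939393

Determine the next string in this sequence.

Rewriting the 19 symbols of 3939393935993939393 one by one yields 599 93 599 93 599 93 599 93 599 393 93 93 599 93 599 93 599 93 599; concatenated:

599935999359993599935993939393599935999359993599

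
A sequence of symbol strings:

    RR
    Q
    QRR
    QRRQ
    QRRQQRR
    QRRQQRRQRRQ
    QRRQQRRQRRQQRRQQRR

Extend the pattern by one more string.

QRRQQRRQRRQQRRQQRRQRRQQRRQRRQ

Each term (from the third on) is the previous term followed by the one before it: term 3 = Q·RR = QRR.
The next term joins QRRQQRRQRRQQRRQQRR and QRRQQRRQRRQ.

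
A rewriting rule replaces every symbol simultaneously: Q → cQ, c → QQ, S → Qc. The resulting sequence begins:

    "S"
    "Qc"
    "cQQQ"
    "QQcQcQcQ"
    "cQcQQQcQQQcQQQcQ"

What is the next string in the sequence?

Rewriting the 16 symbols of cQcQQQcQQQcQQQcQ one by one yields QQ cQ QQ cQ cQ cQ QQ cQ cQ cQ QQ cQ cQ cQ QQ cQ; concatenated:

QQcQQQcQcQcQQQcQcQcQQQcQcQcQQQcQ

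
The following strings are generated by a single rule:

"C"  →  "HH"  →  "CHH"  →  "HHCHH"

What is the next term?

This is a Fibonacci-style word recurrence s(k) = s(k−2)·s(k−1): e.g. C·HH = CHH.
Continuing: CHH · HHCHH gives term 5.

CHHHHCHH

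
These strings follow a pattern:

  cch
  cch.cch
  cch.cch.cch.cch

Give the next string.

cch.cch.cch.cch.cch.cch.cch.cch

Every step duplicates the string with '.' between the halves.
One more doubling of cch.cch.cch.cch gives the answer.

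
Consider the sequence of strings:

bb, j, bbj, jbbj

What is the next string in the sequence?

bbjjbbj

From term 3 onward, concatenate the second-to-last term with the last: bb·j = bbj, j·bbj = jbbj, …
The next term joins bbj and jbbj.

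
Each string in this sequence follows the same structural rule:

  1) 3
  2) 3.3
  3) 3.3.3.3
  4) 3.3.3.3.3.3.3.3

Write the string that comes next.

Every step duplicates the string with '.' between the halves.
One more doubling of 3.3.3.3.3.3.3.3 gives the answer.

3.3.3.3.3.3.3.3.3.3.3.3.3.3.3.3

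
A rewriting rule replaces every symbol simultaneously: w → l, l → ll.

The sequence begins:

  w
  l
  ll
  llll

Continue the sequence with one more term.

llllllll

Rewriting each symbol of llll: l→ll, l→ll, l→ll, l→ll, which concatenates to ll ll ll ll.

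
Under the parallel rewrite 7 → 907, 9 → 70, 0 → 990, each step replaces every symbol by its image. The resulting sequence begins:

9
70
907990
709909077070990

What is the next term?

9079907070990709909079079909079907070990

φ(709909077070990) expands symbol-by-symbol to 907 990 70 70 990 70 990 907 907 990 907 990 70 70 990; joining the 15 pieces gives the next term.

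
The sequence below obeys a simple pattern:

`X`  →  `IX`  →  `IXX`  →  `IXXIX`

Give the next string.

Each term (from the third on) is the previous term followed by the one before it: term 3 = IX·X = IXX.
So term 5 is IXXIX·IXX.

IXXIXIXX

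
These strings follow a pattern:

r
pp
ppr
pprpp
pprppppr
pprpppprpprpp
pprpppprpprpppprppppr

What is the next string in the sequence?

From term 3 onward, concatenate the last term with the second-to-last: pp·r = ppr, ppr·pp = pprpp, …
Continuing: pprpppprpprpppprppppr · pprpppprpprpp gives term 8.

pprpppprpprpppprpppprpprpppprpprpp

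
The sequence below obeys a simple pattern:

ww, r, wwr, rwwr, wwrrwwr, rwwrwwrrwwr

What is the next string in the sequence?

Each term (from the third on) is the two preceding terms concatenated in order: term 3 = ww·r = wwr.
So term 7 is wwrrwwr·rwwrwwrrwwr.

wwrrwwrrwwrwwrrwwr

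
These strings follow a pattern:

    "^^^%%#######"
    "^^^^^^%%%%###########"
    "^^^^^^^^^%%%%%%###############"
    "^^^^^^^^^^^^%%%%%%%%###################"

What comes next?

Term n consists of 3n ^'s, followed by 2n %'s, followed by 4n+3 #'s (n = 1, 2, …).
For the next term, n = 5, so the run lengths are 15, 10, 23.

^^^^^^^^^^^^^^^%%%%%%%%%%#######################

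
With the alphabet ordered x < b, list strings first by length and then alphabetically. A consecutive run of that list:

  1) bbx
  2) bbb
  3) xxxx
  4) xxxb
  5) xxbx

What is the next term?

xxbb

Find the rightmost character of xxbx below b, bump it to the next letter, and reset everything to its right to x.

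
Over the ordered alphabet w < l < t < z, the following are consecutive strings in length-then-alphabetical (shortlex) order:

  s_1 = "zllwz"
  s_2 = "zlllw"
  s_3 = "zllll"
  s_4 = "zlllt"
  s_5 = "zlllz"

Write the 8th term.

Stepping forward 3 times from zlllz: zlllz → zlltw → zlltl, then the target.

zlltt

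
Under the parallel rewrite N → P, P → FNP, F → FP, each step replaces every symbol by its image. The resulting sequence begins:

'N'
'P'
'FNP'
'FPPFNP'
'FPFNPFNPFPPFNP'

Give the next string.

FPFNPFPPFNPFPPFNPFPFNPFNPFPPFNP

φ(FPFNPFNPFPPFNP) expands symbol-by-symbol to FP FNP FP P FNP FP P FNP FP FNP FNP FP P FNP; joining the 14 pieces gives the next term.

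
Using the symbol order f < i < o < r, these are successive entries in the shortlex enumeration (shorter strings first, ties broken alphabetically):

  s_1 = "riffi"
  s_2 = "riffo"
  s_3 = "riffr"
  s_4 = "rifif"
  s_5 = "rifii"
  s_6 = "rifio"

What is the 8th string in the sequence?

Continuing the enumeration 2 steps past rifio: rifio → rifir → (answer).

rifof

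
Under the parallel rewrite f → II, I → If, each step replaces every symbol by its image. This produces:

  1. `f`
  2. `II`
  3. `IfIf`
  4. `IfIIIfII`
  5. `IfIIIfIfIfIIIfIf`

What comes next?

Rewriting the 16 symbols of IfIIIfIfIfIIIfIf one by one yields If II If If If II If II If II If If If II If II; concatenated:

IfIIIfIfIfIIIfIIIfIIIfIfIfIIIfII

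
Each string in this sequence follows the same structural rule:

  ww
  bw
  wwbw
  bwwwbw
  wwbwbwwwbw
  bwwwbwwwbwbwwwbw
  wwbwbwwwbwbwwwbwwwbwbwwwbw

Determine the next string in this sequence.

This is a Fibonacci-style word recurrence s(k) = s(k−2)·s(k−1): e.g. ww·bw = wwbw.
The next term joins bwwwbwwwbwbwwwbw and wwbwbwwwbwbwwwbwwwbwbwwwbw.

bwwwbwwwbwbwwwbwwwbwbwwwbwbwwwbwwwbwbwwwbw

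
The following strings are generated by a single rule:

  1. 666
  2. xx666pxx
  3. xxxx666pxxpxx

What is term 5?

xxxxxxxx666pxxpxxpxxpxx

Each term wraps the previous one in xx on the left and pxx on the right.
From xxxx666pxxpxx, 2 further steps: xxxx666pxxpxx → xxxxxx666pxxpxxpxx → (answer).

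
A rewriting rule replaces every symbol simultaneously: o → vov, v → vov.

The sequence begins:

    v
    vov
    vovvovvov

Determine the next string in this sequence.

vovvovvovvovvovvovvovvovvov

Expanding vovvovvov: v→vov, o→vov, v→vov, v→vov, o→vov, v→vov, v→vov, o→vov, v→vov. Concatenated: vov vov vov vov vov vov vov vov vov.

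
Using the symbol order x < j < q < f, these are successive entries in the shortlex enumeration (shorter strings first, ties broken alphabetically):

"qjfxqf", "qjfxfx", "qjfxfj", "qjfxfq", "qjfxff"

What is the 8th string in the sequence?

Advancing 3 positions from qjfxff through qjfxff → qjfjxx → qjfjxj reaches term 8.

qjfjxq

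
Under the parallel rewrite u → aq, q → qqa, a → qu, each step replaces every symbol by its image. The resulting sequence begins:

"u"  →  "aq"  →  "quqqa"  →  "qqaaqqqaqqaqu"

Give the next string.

qqaqqaququqqaqqaqqaquqqaqqaquqqaaq

Applying the rule to each of the 13 symbols of qqaaqqqaqqaqu gives the pieces qqa qqa qu qu qqa qqa qqa qu qqa qqa qu qqa aq, which concatenate to the answer.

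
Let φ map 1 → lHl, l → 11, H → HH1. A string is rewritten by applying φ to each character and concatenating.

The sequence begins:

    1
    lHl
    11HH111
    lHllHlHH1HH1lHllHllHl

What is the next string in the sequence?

Applying the rule to each of the 21 symbols of lHllHlHH1HH1lHllHllHl gives the pieces 11 HH1 11 11 HH1 11 HH1 HH1 lHl HH1 HH1 lHl 11 HH1 11 11 HH1 11 11 HH1 11, which concatenate to the answer.

11HH11111HH111HH1HH1lHlHH1HH1lHl11HH11111HH11111HH111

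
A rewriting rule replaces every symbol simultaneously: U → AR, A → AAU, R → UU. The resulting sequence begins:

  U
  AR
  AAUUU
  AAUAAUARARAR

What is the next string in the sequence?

Expanding AAUAAUARARAR: A→AAU, A→AAU, U→AR, A→AAU, A→AAU, U→AR, A→AAU, R→UU, A→AAU, R→UU, A→AAU, R→UU. Concatenated: AAU AAU AR AAU AAU AR AAU UU AAU UU AAU UU.

AAUAAUARAAUAAUARAAUUUAAUUUAAUUU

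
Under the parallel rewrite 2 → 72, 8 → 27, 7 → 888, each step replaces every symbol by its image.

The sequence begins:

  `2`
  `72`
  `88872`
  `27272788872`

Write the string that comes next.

Rewriting each symbol of 27272788872: 2→72, 7→888, 2→72, 7→888, 2→72, 7→888, 8→27, 8→27, 8→27, 7→888, 2→72, which concatenates to 72 888 72 888 72 888 27 27 27 888 72.

72888728887288827272788872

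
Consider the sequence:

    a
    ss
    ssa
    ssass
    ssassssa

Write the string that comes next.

ssassssassass

This is a Fibonacci-style word recurrence s(k) = s(k−1)·s(k−2): e.g. ss·a = ssa.
Continuing: ssassssa · ssass gives term 6.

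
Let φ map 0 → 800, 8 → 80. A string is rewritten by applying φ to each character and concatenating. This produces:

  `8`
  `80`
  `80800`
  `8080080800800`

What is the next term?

Replace each of the 13 characters of 8080080800800 in place — 80 800 80 800 800 80 800 80 800 800 80 800 800 — and concatenate.

8080080800800808008080080080800800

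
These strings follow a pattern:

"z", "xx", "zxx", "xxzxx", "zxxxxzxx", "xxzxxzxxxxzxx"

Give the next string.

Each term (from the third on) is the two preceding terms concatenated in order: term 3 = z·xx = zxx.
The next term joins zxxxxzxx and xxzxxzxxxxzxx.

zxxxxzxxxxzxxzxxxxzxx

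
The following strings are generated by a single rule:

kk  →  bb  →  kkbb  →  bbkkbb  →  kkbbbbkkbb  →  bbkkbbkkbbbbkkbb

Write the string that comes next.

This is a Fibonacci-style word recurrence s(k) = s(k−2)·s(k−1): e.g. kk·bb = kkbb.
Continuing: kkbbbbkkbb · bbkkbbkkbbbbkkbb gives term 7.

kkbbbbkkbbbbkkbbkkbbbbkkbb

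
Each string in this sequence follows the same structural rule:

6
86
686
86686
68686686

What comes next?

8668668686686

From term 3 onward, concatenate the second-to-last term with the last: 6·86 = 686, 86·686 = 86686, …
So term 6 is 86686·68686686.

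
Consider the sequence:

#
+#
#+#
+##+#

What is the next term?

#+#+##+#

This is a Fibonacci-style word recurrence s(k) = s(k−2)·s(k−1): e.g. #·+# = #+#.
Continuing: #+# · +##+# gives term 5.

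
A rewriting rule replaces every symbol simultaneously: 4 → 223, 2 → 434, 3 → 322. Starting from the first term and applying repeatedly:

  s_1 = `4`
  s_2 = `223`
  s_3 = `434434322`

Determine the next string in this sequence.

Apply φ to 434434322 symbol by symbol: 4→223, 3→322, 4→223, 4→223, 3→322, 4→223, 3→322, 2→434, 2→434; joined: 223 322 223 223 322 223 322 434 434.

223322223223322223322434434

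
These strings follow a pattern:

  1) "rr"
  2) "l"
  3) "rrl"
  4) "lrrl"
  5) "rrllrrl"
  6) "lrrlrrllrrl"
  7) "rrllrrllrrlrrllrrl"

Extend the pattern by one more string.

lrrlrrllrrlrrllrrllrrlrrllrrl

This is a Fibonacci-style word recurrence s(k) = s(k−2)·s(k−1): e.g. rr·l = rrl.
Continuing: lrrlrrllrrl · rrllrrllrrlrrllrrl gives term 8.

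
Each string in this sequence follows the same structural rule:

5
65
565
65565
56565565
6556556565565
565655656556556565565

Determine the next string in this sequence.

From term 3 onward, concatenate the second-to-last term with the last: 5·65 = 565, 65·565 = 65565, …
So term 8 is 6556556565565·565655656556556565565.

6556556565565565655656556556565565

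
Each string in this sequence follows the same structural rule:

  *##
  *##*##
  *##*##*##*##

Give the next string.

*##*##*##*##*##*##*##*##

Each string is two copies of the previous one concatenated.
One more doubling of *##*##*##*## gives the answer.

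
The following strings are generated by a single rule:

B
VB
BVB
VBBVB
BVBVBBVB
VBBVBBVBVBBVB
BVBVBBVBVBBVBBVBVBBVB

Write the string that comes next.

This is a Fibonacci-style word recurrence s(k) = s(k−2)·s(k−1): e.g. B·VB = BVB.
So term 8 is VBBVBBVBVBBVB·BVBVBBVBVBBVBBVBVBBVB.

VBBVBBVBVBBVBBVBVBBVBVBBVBBVBVBBVB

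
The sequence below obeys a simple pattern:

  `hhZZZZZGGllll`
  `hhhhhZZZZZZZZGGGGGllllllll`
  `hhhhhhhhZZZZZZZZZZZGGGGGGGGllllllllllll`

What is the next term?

hhhhhhhhhhhZZZZZZZZZZZZZZGGGGGGGGGGGllllllllllllllll

Each string has the form h^{3n-1} Z^{3n+2} G^{3n-1} l^{4n} (n = 1, 2, …).
Setting n = 4 gives 11, 14, 11, 16 characters in each block.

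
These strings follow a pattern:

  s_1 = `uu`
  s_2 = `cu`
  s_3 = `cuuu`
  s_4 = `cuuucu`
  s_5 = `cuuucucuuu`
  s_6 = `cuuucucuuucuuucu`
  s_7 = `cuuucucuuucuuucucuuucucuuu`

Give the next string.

This is a Fibonacci-style word recurrence s(k) = s(k−1)·s(k−2): e.g. cu·uu = cuuu.
So term 8 is cuuucucuuucuuucucuuucucuuu·cuuucucuuucuuucu.

cuuucucuuucuuucucuuucucuuucuuucucuuucuuucu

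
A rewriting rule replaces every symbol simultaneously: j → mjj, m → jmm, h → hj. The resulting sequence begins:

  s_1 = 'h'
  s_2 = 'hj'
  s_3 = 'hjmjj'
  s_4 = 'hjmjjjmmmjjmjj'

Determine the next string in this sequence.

hjmjjjmmmjjmjjmjjjmmjmmjmmmjjmjjjmmmjjmjj

Replace each of the 14 characters of hjmjjjmmmjjmjj in place — hj mjj jmm mjj mjj mjj jmm jmm jmm mjj mjj jmm mjj mjj — and concatenate.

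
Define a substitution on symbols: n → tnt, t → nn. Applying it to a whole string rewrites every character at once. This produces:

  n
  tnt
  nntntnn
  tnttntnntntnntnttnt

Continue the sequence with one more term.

Rewriting the 19 symbols of tnttntnntntnntnttnt one by one yields nn tnt nn nn tnt nn tnt tnt nn tnt nn tnt tnt nn tnt nn nn tnt nn; concatenated:

nntntnnnntntnntnttntnntntnntnttntnntntnnnntntnn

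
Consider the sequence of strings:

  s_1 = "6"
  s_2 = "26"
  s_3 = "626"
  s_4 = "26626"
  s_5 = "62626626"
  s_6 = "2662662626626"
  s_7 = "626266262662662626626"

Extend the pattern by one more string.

From term 3 onward, concatenate the second-to-last term with the last: 6·26 = 626, 26·626 = 26626, …
The next term joins 2662662626626 and 626266262662662626626.

2662662626626626266262662662626626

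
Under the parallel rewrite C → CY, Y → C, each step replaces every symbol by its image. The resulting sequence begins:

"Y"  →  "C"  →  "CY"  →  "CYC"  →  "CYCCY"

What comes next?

Apply φ to CYCCY symbol by symbol: C→CY, Y→C, C→CY, C→CY, Y→C; joined: CY C CY CY C.

CYCCYCYC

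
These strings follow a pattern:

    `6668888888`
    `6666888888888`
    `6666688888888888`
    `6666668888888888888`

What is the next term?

6666666888888888888888

The n-th term is n 6's then 2n+1 8's, where the shown terms are n = 3, 4, 5, 6.
At n = 7 the blocks have lengths 7, 15.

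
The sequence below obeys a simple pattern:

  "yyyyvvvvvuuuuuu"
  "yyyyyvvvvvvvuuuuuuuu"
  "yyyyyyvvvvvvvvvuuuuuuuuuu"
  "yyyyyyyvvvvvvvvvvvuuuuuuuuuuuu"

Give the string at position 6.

Term n consists of n+2 y's, followed by 2n+1 v's, followed by 2n+2 u's, where the shown terms are n = 2, 3, 4, 5.
At n = 7 the blocks have lengths 9, 15, 16.

yyyyyyyyyvvvvvvvvvvvvvvvuuuuuuuuuuuuuuuu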